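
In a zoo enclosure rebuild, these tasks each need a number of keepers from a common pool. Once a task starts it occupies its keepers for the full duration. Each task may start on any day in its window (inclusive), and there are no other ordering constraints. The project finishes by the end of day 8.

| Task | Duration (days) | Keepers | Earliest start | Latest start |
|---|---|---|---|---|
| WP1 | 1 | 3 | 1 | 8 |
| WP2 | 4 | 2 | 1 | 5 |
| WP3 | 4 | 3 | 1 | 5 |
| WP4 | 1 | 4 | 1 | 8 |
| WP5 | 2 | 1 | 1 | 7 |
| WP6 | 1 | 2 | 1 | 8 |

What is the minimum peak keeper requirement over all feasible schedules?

Early-start (WP1@1, WP2@1, WP3@1, WP4@1, WP5@1, WP6@1) gives peak 15: d1:15  d2:6  d3:5  d4:5  d5:0  d6:0  d7:0  d8:0.
Shift WP3→2, WP4→6, WP5→5, WP6→7.
Schedule WP1@1, WP2@1, WP3@2, WP4@6, WP5@5, WP6@7: d1:5  d2:5  d3:5  d4:5  d5:4  d6:5  d7:2  d8:0 — peak 5.

5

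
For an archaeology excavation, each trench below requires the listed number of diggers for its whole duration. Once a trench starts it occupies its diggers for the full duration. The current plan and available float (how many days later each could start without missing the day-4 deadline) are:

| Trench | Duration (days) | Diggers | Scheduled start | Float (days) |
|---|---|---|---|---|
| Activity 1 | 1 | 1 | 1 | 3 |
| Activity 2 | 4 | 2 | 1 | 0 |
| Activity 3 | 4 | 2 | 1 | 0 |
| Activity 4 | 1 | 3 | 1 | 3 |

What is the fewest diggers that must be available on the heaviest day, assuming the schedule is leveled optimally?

7

Early-start (Activity 1@1, Activity 2@1, Activity 3@1, Activity 4@1) gives peak 8: d1:8  d2:4  d3:4  d4:4.
Shift Activity 4→2.
Schedule Activity 1@1, Activity 2@1, Activity 3@1, Activity 4@2: d1:5  d2:7  d3:4  d4:4 — peak 7.
No arrangement of the 16 feasible schedules does better.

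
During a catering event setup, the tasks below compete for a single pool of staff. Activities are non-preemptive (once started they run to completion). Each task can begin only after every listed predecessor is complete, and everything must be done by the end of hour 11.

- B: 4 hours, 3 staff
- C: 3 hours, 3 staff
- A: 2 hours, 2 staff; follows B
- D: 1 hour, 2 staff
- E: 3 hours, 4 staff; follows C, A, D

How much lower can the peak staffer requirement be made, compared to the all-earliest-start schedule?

3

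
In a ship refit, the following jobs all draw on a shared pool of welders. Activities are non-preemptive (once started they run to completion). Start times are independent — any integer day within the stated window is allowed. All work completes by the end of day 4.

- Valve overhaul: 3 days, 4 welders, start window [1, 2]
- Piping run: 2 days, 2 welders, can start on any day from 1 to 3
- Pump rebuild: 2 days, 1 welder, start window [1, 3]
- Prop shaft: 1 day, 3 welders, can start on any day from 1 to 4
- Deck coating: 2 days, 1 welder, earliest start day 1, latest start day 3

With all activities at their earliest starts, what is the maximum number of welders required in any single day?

11

Early-start schedule: Valve overhaul@1, Piping run@1, Pump rebuild@1, Prop shaft@1, Deck coating@1.
Load per day: day 1: 11, day 2: 8, day 3: 4, day 4: 0.
Peak is 11.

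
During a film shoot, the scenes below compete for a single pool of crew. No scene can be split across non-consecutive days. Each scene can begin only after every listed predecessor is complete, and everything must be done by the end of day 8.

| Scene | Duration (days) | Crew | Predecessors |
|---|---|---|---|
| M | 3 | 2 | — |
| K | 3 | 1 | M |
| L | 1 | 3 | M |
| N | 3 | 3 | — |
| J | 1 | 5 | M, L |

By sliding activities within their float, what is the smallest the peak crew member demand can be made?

Early-start (M@1, K@4, L@4, N@1, J@5) gives peak 6: d1:5  d2:5  d3:5  d4:4  d5:6  d6:1  d7:0  d8:0.
Shift J→7.
Schedule M@1, K@4, L@4, N@1, J@7: d1:5  d2:5  d3:5  d4:4  d5:1  d6:1  d7:5  d8:0 — peak 5.

5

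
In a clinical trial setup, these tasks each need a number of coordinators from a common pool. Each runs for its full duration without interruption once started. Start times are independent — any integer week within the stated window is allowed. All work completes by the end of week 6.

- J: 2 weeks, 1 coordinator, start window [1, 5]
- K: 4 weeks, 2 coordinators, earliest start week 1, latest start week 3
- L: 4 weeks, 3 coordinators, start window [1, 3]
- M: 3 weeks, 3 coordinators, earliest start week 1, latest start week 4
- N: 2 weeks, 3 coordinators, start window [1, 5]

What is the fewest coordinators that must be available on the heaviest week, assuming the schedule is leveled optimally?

Early-start (J@1, K@1, L@1, M@1, N@1) gives peak 12: w1:12  w2:12  w3:8  w4:5  w5:0  w6:0.
Shift M→3, N→5.
Schedule J@1, K@1, L@1, M@3, N@5: w1:6  w2:6  w3:8  w4:8  w5:6  w6:3 — peak 8.

8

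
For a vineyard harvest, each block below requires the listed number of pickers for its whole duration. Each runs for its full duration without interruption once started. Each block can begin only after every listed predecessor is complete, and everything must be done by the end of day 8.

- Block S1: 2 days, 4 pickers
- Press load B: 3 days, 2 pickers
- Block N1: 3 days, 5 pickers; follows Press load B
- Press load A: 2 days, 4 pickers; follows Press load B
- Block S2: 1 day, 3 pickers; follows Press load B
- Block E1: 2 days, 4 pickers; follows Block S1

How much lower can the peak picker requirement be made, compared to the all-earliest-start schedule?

8

Early-start peak: d1:6  d2:6  d3:6  d4:16  d5:9  d6:5  d7:0  d8:0 ⇒ 16.
Leveled (Block S1@1, Press load B@1, Block N1@4, Press load A@7, Block S2@4, Block E1@7): d1:6  d2:6  d3:2  d4:8  d5:5  d6:5  d7:8  d8:8 ⇒ 8.
Reduction 16 − 8 = 8.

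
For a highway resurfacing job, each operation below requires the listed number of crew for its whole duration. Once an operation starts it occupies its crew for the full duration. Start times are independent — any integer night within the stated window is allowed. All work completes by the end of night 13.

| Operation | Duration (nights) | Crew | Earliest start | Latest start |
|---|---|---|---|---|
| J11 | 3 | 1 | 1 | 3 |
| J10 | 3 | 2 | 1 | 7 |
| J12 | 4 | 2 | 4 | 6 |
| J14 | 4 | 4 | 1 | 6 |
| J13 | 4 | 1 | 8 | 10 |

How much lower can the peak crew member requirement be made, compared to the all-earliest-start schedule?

Early-start peak: n1:7  n2:7  n3:7  n4:6  n5:2  n6:2  n7:2  n8:1  n9:1  n10:1  n11:1  n12:0  n13:0 ⇒ 7.
Leveled (J11@1, J10@5, J12@5, J14@1, J13@8): n1:5  n2:5  n3:5  n4:4  n5:4  n6:4  n7:4  n8:3  n9:1  n10:1  n11:1  n12:0  n13:0 ⇒ 5.
Reduction 7 − 5 = 2.

2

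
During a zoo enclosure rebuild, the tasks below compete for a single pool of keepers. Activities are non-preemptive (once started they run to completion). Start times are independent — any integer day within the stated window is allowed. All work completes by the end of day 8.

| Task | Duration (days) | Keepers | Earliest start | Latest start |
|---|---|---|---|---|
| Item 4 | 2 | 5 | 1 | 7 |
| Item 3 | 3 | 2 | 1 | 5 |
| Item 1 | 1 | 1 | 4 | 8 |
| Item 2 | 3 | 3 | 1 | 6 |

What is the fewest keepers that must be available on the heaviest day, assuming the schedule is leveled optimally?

Early-start (Item 4@1, Item 3@1, Item 1@4, Item 2@1) gives peak 10: d1:10  d2:10  d3:5  d4:1  d5:0  d6:0  d7:0  d8:0.
Shift Item 3→3, Item 2→5.
Schedule Item 4@1, Item 3@3, Item 1@4, Item 2@5: d1:5  d2:5  d3:2  d4:3  d5:5  d6:3  d7:3  d8:0 — peak 5.

5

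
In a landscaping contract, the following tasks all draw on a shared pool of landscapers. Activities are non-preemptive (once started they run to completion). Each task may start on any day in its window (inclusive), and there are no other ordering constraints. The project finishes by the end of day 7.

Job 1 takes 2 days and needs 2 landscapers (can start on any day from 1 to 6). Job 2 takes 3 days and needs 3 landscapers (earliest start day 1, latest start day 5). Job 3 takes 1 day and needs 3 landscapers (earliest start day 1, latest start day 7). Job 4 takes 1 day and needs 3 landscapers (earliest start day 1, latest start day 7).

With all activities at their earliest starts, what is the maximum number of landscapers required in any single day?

11

Early-start schedule: Job 1@1, Job 2@1, Job 3@1, Job 4@1.
Load per day: day 1: 11, day 2: 5, day 3: 3, day 4: 0, day 5: 0, day 6: 0, day 7: 0.
Peak is 11.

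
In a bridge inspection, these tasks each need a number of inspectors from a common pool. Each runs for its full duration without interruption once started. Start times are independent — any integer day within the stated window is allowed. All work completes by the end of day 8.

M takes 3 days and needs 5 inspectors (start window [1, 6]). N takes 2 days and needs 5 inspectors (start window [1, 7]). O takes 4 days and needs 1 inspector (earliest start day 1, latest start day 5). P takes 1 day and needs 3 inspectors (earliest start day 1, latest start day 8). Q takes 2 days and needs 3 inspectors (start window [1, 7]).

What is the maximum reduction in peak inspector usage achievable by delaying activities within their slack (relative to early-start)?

Early-start peak: d1:17  d2:14  d3:6  d4:1  d5:0  d6:0  d7:0  d8:0 ⇒ 17.
Leveled (M@1, N@4, O@1, P@6, Q@6): d1:6  d2:6  d3:6  d4:6  d5:5  d6:6  d7:3  d8:0 ⇒ 6.
Reduction 17 − 6 = 11.

11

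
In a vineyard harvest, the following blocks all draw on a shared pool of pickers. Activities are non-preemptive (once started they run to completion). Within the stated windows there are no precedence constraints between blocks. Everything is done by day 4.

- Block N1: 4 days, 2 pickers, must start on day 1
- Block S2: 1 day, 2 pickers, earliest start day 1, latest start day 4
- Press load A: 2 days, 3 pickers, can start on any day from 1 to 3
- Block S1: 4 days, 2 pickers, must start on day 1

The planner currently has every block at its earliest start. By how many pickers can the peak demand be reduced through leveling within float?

Early-start peak: d1:9  d2:7  d3:4  d4:4 ⇒ 9.
Leveled (Block N1@1, Block S2@1, Press load A@2, Block S1@1): d1:6  d2:7  d3:7  d4:4 ⇒ 7.
Reduction 9 − 7 = 2.

2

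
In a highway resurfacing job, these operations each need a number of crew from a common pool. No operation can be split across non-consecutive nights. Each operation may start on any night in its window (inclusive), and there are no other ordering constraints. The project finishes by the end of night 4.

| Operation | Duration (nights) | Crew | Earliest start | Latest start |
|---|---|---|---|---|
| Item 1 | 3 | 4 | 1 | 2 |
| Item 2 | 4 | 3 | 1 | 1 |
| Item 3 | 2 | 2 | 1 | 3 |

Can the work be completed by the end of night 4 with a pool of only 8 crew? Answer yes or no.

no

The minimum achievable peak is 9; 8 < 9, so no feasible schedule stays within the cap.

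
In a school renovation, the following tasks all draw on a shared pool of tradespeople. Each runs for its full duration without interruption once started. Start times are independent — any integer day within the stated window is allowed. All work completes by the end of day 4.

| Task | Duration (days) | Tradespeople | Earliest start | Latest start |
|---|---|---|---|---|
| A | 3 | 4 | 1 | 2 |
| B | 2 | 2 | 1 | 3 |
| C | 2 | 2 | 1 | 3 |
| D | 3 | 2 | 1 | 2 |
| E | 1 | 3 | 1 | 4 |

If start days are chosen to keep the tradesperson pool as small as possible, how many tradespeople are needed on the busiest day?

Early-start (A@1, B@1, C@1, D@1, E@1) gives peak 13: d1:13  d2:10  d3:6  d4:0.
Shift C→3, E→4.
Schedule A@1, B@1, C@3, D@1, E@4: d1:8  d2:8  d3:8  d4:5 — peak 8.
Total tradesperson-days = 29 over 4 days ⇒ peak ≥ ⌈29/4⌉ = 8, so 8 is optimal.

8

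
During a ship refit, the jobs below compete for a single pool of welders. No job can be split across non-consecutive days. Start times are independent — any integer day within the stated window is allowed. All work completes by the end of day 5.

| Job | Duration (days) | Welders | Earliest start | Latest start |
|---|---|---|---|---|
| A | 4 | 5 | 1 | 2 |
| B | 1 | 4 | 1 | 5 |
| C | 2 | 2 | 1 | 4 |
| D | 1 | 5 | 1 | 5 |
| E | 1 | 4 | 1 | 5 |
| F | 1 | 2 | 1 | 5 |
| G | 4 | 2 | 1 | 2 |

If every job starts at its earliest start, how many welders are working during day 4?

7

At early start, day 4 has: A, G.
Demand: 5 + 2 = 7.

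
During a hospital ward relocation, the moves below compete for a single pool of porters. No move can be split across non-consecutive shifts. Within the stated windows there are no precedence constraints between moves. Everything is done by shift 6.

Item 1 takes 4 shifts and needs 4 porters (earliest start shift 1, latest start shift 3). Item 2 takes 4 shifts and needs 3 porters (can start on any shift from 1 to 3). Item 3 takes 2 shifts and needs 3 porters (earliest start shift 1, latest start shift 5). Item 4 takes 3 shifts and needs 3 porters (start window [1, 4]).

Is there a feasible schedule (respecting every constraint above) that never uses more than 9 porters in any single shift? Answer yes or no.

The minimum achievable peak is 10; 9 < 10, so no feasible schedule stays within the cap.

no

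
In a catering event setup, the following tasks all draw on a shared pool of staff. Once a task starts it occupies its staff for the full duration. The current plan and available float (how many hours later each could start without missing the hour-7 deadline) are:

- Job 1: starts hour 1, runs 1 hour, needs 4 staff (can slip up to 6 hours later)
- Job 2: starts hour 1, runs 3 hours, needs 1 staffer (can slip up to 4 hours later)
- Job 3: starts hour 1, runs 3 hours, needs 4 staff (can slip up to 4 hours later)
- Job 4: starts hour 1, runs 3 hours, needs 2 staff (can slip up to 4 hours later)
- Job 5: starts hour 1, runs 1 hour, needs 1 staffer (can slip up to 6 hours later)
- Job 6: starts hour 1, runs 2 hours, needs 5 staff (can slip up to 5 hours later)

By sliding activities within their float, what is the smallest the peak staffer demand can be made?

6

Early-start (Job 1@1, Job 2@1, Job 3@1, Job 4@1, Job 5@1, Job 6@1) gives peak 17: h1:17  h2:12  h3:7  h4:0  h5:0  h6:0  h7:0.
Shift Job 3→4, Job 4→4, Job 6→2.
Schedule Job 1@1, Job 2@1, Job 3@4, Job 4@4, Job 5@1, Job 6@2: h1:6  h2:6  h3:6  h4:6  h5:6  h6:6  h7:0 — peak 6.
Total staffer-hours = 36 over 7 hours ⇒ peak ≥ ⌈36/7⌉ = 6, so 6 is optimal.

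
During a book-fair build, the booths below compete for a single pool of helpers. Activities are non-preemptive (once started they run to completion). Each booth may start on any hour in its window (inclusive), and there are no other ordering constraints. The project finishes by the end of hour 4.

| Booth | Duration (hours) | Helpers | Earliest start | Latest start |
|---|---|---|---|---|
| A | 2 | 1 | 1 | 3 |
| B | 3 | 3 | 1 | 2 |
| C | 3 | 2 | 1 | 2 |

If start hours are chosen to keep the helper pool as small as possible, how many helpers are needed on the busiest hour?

6

Schedule A@1, B@1, C@1: h1:6  h2:6  h3:5  h4:0 — peak 6.
No arrangement of the 12 feasible schedules does better.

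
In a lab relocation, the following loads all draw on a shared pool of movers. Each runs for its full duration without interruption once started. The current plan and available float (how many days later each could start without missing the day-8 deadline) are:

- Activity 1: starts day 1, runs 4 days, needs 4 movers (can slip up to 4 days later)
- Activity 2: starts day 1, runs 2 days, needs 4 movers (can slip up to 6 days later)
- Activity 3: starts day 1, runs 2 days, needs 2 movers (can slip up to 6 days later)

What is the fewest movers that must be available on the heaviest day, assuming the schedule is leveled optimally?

4

Early-start (Activity 1@1, Activity 2@1, Activity 3@1) gives peak 10: d1:10  d2:10  d3:4  d4:4  d5:0  d6:0  d7:0  d8:0.
Shift Activity 2→5, Activity 3→7.
Schedule Activity 1@1, Activity 2@5, Activity 3@7: d1:4  d2:4  d3:4  d4:4  d5:4  d6:4  d7:2  d8:2 — peak 4.
Total mover-days = 28 over 8 days ⇒ peak ≥ ⌈28/8⌉ = 4, so 4 is optimal.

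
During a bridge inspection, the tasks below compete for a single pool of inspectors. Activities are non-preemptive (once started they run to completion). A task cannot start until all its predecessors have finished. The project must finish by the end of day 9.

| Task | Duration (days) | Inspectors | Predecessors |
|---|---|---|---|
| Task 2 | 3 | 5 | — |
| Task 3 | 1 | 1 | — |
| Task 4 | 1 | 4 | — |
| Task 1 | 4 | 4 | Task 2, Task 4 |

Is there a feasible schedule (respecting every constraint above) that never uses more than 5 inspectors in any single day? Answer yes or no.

yes

Schedule Task 2@1, Task 3@4, Task 4@4, Task 1@5: d1:5  d2:5  d3:5  d4:5  d5:4  d6:4  d7:4  d8:4  d9:0 — peak 5 ≤ 5.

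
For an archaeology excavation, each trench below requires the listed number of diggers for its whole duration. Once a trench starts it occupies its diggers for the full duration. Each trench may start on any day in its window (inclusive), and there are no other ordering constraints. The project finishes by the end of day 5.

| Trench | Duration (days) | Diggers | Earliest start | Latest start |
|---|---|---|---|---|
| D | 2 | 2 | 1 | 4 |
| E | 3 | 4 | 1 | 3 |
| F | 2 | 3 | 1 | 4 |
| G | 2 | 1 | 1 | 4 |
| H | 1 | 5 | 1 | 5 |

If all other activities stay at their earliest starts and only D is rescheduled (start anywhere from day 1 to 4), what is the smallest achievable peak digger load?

13

D@1: d1:15  d2:10  d3:4  d4:0  d5:0 → peak 15
D@2: d1:13  d2:10  d3:6  d4:0  d5:0 → peak 13
D@3: d1:13  d2:8  d3:6  d4:2  d5:0 → peak 13
D@4: d1:13  d2:8  d3:4  d4:2  d5:2 → peak 13
Best is D@2, peak 13.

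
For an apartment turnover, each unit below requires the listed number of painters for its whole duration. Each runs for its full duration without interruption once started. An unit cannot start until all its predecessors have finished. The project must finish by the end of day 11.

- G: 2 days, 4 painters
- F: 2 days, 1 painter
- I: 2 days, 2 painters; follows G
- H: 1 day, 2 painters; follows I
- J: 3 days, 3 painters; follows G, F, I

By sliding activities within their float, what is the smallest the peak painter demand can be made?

4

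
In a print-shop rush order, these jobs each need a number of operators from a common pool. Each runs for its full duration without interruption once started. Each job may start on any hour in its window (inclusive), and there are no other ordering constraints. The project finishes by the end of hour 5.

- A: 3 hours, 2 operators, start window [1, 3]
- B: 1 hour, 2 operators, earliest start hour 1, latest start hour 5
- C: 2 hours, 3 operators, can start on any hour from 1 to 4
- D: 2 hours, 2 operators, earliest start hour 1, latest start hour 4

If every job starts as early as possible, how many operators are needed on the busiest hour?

9

Early-start schedule: A@1, B@1, C@1, D@1.
Load per hour: hour 1: 9, hour 2: 7, hour 3: 2, hour 4: 0, hour 5: 0.
Peak is 9.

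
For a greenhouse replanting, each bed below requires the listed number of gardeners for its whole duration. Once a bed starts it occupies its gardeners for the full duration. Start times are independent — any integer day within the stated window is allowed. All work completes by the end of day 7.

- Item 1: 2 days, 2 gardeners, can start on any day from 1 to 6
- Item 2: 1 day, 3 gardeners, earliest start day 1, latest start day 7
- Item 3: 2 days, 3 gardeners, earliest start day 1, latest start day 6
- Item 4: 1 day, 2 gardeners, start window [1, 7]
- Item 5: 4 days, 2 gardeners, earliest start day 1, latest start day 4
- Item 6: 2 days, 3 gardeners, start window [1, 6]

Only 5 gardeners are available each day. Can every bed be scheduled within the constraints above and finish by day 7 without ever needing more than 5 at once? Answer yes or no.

yes

Schedule Item 1@1, Item 2@1, Item 3@2, Item 4@3, Item 5@4, Item 6@4: d1:5  d2:5  d3:5  d4:5  d5:5  d6:2  d7:2 — peak 5 ≤ 5.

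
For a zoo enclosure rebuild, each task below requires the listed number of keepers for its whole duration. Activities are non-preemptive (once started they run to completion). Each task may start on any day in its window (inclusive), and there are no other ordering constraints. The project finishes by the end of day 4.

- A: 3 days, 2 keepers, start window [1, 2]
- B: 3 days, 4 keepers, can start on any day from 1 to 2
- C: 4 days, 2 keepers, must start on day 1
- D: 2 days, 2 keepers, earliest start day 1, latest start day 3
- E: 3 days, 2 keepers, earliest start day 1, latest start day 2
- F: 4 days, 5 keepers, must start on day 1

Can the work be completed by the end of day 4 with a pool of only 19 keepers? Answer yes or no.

Schedule A@1, B@1, C@1, D@1, E@1, F@1: d1:17  d2:17  d3:15  d4:7 — peak 17 ≤ 19.

yes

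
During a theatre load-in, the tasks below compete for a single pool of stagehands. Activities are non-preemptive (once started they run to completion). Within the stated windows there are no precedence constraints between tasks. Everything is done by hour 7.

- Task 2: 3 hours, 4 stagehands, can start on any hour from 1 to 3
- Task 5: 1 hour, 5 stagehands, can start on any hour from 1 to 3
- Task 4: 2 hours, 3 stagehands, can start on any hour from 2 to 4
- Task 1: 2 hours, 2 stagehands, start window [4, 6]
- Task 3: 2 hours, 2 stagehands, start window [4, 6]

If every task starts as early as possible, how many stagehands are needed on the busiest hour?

Early-start schedule: Task 2@1, Task 5@1, Task 4@2, Task 1@4, Task 3@4.
Load per hour: hour 1: 9, hour 2: 7, hour 3: 7, hour 4: 4, hour 5: 4, hour 6: 0, hour 7: 0.
Peak is 9.

9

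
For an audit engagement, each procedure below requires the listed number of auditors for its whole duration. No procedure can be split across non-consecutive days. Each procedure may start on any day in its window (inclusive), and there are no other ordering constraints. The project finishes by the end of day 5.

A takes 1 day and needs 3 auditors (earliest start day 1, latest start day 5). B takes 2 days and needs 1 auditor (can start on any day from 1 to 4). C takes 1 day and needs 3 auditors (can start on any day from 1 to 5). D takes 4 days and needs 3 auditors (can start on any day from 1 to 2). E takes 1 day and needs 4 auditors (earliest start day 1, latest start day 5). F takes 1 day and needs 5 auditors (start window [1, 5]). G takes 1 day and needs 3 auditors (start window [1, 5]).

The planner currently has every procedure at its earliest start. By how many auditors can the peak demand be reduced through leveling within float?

Early-start peak: d1:22  d2:4  d3:3  d4:3  d5:0 ⇒ 22.
Leveled (A@1, B@1, C@2, D@1, E@3, F@5, G@4): d1:7  d2:7  d3:7  d4:6  d5:5 ⇒ 7.
Reduction 22 − 7 = 15.

15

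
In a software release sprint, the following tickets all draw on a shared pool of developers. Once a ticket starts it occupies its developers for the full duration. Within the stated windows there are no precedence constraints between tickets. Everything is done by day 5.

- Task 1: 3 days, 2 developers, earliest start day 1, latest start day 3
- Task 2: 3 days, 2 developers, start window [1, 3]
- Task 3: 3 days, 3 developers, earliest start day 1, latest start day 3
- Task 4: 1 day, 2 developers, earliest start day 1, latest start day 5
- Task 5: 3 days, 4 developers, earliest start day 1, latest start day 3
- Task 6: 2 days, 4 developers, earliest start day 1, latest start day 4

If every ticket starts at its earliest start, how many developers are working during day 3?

11

At early start, day 3 has: Task 1, Task 2, Task 3, Task 5.
Demand: 2 + 2 + 3 + 4 = 11.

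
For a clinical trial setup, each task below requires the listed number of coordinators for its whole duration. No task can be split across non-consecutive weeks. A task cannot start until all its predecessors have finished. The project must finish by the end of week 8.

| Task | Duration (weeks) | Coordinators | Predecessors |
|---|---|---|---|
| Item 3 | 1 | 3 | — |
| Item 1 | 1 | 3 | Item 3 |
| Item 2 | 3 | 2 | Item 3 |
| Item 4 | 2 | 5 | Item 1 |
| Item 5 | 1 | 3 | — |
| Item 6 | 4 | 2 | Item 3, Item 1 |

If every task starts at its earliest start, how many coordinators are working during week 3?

9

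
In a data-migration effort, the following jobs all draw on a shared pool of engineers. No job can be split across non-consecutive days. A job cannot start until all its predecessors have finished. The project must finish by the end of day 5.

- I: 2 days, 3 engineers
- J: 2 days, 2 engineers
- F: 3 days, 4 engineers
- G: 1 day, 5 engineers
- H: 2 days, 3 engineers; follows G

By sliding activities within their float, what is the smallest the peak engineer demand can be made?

Early-start (I@1, J@1, F@1, G@1, H@2) gives peak 14: d1:14  d2:12  d3:7  d4:0  d5:0.
Shift I→2, F→3, H→4.
Schedule I@2, J@1, F@3, G@1, H@4: d1:7  d2:5  d3:7  d4:7  d5:7 — peak 7.
Total engineer-days = 33 over 5 days ⇒ peak ≥ ⌈33/5⌉ = 7, so 7 is optimal.

7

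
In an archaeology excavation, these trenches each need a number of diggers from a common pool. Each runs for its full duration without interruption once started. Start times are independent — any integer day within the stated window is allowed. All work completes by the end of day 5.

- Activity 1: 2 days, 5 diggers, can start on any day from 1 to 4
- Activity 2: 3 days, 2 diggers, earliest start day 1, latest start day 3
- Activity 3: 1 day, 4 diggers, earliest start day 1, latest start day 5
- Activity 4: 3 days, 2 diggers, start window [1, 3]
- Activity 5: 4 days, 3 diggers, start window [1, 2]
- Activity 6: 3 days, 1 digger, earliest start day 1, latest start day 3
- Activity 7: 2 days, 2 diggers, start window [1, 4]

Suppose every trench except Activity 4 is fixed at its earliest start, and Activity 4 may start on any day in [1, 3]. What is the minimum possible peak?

17

Activity 4@1: d1:19  d2:15  d3:8  d4:3  d5:0 → peak 19
Activity 4@2: d1:17  d2:15  d3:8  d4:5  d5:0 → peak 17
Activity 4@3: d1:17  d2:13  d3:8  d4:5  d5:2 → peak 17
Best is Activity 4@2, peak 17.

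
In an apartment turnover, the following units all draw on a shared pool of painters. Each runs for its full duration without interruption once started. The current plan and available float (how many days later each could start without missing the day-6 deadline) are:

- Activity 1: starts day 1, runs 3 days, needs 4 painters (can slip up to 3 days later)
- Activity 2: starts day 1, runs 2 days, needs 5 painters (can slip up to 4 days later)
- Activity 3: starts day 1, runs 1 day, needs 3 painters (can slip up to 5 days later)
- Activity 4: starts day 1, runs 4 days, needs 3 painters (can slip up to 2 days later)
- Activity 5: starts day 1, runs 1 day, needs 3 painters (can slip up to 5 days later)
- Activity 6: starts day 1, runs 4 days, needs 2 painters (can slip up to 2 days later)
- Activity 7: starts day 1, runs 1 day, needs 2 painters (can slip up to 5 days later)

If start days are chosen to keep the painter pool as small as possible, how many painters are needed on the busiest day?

Early-start (Activity 1@1, Activity 2@1, Activity 3@1, Activity 4@1, Activity 5@1, Activity 6@1, Activity 7@1) gives peak 22: d1:22  d2:14  d3:9  d4:5  d5:0  d6:0.
Shift Activity 3→4, Activity 4→3, Activity 5→5, Activity 6→3, Activity 7→6.
Schedule Activity 1@1, Activity 2@1, Activity 3@4, Activity 4@3, Activity 5@5, Activity 6@3, Activity 7@6: d1:9  d2:9  d3:9  d4:8  d5:8  d6:7 — peak 9.
Total painter-days = 50 over 6 days ⇒ peak ≥ ⌈50/6⌉ = 9, so 9 is optimal.

9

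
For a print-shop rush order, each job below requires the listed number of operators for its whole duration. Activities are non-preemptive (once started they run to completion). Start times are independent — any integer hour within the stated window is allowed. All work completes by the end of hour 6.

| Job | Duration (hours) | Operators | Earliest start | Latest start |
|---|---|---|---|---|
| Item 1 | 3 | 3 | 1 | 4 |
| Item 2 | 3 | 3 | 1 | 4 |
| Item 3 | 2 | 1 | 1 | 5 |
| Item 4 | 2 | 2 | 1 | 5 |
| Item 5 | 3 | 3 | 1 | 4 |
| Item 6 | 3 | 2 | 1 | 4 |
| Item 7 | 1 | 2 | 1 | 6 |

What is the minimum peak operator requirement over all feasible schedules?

7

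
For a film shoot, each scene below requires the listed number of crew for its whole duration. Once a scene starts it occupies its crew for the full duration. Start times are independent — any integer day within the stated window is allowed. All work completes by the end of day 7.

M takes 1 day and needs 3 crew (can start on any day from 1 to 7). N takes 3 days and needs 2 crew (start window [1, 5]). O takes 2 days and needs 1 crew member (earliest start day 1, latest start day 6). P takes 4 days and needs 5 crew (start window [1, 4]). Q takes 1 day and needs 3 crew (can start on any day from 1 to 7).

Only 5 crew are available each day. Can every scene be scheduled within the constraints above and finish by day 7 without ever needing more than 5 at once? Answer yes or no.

no

The minimum achievable peak is 6; 5 < 6, so no feasible schedule stays within the cap.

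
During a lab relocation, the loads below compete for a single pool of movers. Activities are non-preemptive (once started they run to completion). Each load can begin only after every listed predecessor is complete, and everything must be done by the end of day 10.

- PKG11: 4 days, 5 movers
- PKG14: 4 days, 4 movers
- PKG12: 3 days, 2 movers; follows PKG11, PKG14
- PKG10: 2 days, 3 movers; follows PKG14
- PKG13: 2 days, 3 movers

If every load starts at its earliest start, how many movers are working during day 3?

At early start, day 3 has: PKG11, PKG14.
Demand: 5 + 4 = 9.

9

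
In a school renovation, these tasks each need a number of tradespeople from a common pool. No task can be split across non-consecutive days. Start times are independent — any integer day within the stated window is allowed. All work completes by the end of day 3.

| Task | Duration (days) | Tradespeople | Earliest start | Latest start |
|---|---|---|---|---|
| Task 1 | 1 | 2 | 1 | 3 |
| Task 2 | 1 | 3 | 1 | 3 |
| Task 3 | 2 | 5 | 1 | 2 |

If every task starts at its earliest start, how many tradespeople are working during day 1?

10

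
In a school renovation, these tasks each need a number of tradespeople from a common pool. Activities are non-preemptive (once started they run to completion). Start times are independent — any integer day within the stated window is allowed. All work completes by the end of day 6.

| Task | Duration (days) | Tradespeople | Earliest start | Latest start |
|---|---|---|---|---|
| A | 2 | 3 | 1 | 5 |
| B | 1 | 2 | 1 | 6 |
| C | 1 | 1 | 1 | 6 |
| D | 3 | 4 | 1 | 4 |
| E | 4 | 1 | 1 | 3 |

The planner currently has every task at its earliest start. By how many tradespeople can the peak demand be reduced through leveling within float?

6

Early-start peak: d1:11  d2:8  d3:5  d4:1  d5:0  d6:0 ⇒ 11.
Leveled (A@1, B@1, C@2, D@3, E@2): d1:5  d2:5  d3:5  d4:5  d5:5  d6:0 ⇒ 5.
Reduction 11 − 5 = 6.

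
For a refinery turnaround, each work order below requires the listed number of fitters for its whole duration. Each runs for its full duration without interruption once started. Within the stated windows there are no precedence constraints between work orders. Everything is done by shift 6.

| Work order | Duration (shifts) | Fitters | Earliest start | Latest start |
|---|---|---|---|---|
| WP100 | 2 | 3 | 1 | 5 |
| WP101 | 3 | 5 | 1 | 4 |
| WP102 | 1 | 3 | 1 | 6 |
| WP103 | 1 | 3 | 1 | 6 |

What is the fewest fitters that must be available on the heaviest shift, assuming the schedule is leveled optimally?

6

Early-start (WP100@1, WP101@1, WP102@1, WP103@1) gives peak 14: s1:14  s2:8  s3:5  s4:0  s5:0  s6:0.
Shift WP101→3, WP103→2.
Schedule WP100@1, WP101@3, WP102@1, WP103@2: s1:6  s2:6  s3:5  s4:5  s5:5  s6:0 — peak 6.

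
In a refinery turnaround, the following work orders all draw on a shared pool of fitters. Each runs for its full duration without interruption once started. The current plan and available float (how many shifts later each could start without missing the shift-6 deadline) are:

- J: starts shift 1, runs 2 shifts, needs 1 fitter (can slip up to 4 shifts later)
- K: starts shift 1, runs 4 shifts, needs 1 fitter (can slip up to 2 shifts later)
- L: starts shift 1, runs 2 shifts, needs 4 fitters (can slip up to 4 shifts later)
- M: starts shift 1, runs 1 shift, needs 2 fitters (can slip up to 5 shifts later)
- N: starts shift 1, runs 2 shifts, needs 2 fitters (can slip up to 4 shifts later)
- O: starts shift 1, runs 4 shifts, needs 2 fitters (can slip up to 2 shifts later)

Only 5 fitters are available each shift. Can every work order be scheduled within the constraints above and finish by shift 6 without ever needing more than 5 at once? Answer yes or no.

yes

Schedule J@1, K@2, L@5, M@1, N@3, O@1: s1:5  s2:4  s3:5  s4:5  s5:5  s6:4 — peak 5 ≤ 5.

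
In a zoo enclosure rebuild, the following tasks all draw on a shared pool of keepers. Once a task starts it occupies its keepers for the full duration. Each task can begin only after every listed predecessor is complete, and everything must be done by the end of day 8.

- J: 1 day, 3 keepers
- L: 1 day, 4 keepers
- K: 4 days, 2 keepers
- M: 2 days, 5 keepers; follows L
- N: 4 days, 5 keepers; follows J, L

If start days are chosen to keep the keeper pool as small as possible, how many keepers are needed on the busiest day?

7

Early-start (J@1, L@1, K@1, M@2, N@2) gives peak 12: d1:9  d2:12  d3:12  d4:7  d5:5  d6:0  d7:0  d8:0.
Shift K→2, N→4.
Schedule J@1, L@1, K@2, M@2, N@4: d1:7  d2:7  d3:7  d4:7  d5:7  d6:5  d7:5  d8:0 — peak 7.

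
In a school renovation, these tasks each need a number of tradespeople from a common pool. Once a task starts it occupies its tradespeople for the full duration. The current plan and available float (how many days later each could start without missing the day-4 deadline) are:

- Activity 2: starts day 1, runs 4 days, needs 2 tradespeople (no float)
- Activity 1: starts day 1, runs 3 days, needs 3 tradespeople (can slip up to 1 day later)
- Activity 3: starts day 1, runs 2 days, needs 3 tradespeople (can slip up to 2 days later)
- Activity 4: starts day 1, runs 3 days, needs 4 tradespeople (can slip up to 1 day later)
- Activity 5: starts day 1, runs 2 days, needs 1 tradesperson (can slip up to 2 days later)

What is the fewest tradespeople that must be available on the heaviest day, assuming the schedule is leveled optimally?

12

Early-start (Activity 2@1, Activity 1@1, Activity 3@1, Activity 4@1, Activity 5@1) gives peak 13: d1:13  d2:13  d3:9  d4:2.
Shift Activity 5→3.
Schedule Activity 2@1, Activity 1@1, Activity 3@1, Activity 4@1, Activity 5@3: d1:12  d2:12  d3:10  d4:3 — peak 12.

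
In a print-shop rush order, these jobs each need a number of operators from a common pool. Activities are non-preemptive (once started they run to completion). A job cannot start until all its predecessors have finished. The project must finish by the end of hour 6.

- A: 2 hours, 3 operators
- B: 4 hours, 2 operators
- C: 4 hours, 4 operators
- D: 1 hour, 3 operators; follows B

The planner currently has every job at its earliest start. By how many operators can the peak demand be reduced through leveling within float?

Early-start peak: h1:9  h2:9  h3:6  h4:6  h5:3  h6:0 ⇒ 9.
Leveled (A@5, B@1, C@1, D@5): h1:6  h2:6  h3:6  h4:6  h5:6  h6:3 ⇒ 6.
Reduction 9 − 6 = 3.

3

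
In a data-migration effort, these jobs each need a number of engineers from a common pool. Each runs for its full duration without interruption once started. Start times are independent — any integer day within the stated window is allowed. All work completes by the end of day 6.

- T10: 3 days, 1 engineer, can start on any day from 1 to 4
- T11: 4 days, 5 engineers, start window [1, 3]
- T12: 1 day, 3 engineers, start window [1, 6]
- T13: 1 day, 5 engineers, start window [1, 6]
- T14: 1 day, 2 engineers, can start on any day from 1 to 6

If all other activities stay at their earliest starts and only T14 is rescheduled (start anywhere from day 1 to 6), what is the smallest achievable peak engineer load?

T14@1: d1:16  d2:6  d3:6  d4:5  d5:0  d6:0 → peak 16
T14@2: d1:14  d2:8  d3:6  d4:5  d5:0  d6:0 → peak 14
T14@3: d1:14  d2:6  d3:8  d4:5  d5:0  d6:0 → peak 14
T14@4: d1:14  d2:6  d3:6  d4:7  d5:0  d6:0 → peak 14
T14@5: d1:14  d2:6  d3:6  d4:5  d5:2  d6:0 → peak 14
T14@6: d1:14  d2:6  d3:6  d4:5  d5:0  d6:2 → peak 14
Best is T14@2, peak 14.

14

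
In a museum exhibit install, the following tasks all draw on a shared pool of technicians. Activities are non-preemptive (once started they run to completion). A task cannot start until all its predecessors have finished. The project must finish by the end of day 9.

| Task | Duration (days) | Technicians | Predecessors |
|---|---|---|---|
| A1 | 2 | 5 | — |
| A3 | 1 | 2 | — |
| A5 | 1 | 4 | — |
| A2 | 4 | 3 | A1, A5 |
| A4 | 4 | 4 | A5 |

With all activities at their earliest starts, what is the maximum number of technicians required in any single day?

Early-start schedule: A1@1, A3@1, A5@1, A2@3, A4@2.
Load per day: day 1: 11, day 2: 9, day 3: 7, day 4: 7, day 5: 7, day 6: 3, day 7: 0, day 8: 0, day 9: 0.
Peak is 11.

11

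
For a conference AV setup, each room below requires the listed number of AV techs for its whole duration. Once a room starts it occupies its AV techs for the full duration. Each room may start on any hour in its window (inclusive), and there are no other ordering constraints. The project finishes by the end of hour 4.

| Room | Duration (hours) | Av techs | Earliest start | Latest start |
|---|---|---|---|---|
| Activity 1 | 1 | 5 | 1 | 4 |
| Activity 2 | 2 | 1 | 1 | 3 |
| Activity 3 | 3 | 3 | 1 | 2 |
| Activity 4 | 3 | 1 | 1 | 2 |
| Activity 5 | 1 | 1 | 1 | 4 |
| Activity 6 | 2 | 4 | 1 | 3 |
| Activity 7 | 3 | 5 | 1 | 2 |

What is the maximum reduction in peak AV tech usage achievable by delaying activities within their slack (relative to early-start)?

7

Early-start peak: h1:20  h2:14  h3:9  h4:0 ⇒ 20.
Leveled (Activity 1@1, Activity 2@1, Activity 3@1, Activity 4@1, Activity 5@1, Activity 6@3, Activity 7@2): h1:11  h2:10  h3:13  h4:9 ⇒ 13.
Reduction 20 − 13 = 7.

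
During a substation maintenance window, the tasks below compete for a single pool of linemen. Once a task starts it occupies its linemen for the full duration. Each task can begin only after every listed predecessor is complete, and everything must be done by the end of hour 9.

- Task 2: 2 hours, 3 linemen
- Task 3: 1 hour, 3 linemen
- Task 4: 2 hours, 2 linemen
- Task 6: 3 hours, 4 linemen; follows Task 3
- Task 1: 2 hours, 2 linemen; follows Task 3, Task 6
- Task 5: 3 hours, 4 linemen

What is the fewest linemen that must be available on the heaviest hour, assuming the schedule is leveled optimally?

6

Early-start (Task 2@1, Task 3@1, Task 4@1, Task 6@2, Task 1@5, Task 5@1) gives peak 13: h1:12  h2:13  h3:8  h4:4  h5:2  h6:2  h7:0  h8:0  h9:0.
Shift Task 4→2, Task 6→3, Task 1→6, Task 5→6.
Schedule Task 2@1, Task 3@1, Task 4@2, Task 6@3, Task 1@6, Task 5@6: h1:6  h2:5  h3:6  h4:4  h5:4  h6:6  h7:6  h8:4  h9:0 — peak 6.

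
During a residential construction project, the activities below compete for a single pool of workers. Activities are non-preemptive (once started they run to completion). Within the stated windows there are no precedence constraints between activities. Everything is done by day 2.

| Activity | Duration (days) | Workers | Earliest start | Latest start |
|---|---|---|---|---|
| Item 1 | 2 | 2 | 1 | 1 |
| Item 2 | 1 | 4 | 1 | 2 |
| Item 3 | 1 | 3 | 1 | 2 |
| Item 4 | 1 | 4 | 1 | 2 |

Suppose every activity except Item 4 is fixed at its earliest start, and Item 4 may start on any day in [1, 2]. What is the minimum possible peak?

Item 4@1: d1:13  d2:2 → peak 13
Item 4@2: d1:9  d2:6 → peak 9
Best is Item 4@2, peak 9.

9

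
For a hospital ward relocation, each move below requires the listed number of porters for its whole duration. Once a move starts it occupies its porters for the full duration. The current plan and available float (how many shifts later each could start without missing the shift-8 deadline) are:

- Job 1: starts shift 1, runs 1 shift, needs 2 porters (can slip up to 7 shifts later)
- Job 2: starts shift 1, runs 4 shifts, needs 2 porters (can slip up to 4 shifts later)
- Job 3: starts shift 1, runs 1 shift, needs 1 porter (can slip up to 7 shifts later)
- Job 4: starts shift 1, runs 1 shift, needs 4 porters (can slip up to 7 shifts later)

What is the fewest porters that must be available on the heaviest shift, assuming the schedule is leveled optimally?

4

Early-start (Job 1@1, Job 2@1, Job 3@1, Job 4@1) gives peak 9: s1:9  s2:2  s3:2  s4:2  s5:0  s6:0  s7:0  s8:0.
Shift Job 3→2, Job 4→5.
Schedule Job 1@1, Job 2@1, Job 3@2, Job 4@5: s1:4  s2:3  s3:2  s4:2  s5:4  s6:0  s7:0  s8:0 — peak 4.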